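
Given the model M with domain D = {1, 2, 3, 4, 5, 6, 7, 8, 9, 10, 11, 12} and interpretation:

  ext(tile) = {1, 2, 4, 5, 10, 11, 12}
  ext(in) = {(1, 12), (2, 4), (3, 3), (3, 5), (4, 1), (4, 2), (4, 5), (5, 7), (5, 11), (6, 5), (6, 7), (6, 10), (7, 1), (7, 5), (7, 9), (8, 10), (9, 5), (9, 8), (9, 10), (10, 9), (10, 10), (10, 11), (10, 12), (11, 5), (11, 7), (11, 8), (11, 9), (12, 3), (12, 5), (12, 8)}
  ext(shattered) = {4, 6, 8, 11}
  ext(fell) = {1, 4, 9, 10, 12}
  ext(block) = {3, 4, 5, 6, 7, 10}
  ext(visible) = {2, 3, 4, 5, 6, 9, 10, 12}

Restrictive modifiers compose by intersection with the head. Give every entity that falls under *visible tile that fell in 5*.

⟦that fell⟧ = ⟦fell⟧ = {1, 4, 9, 10, 12}
⟦in 5⟧ = {x : ⟨x, 5⟩ ∈ ⟦in⟧} = {3, 4, 6, 7, 9, 11, 12}
⟦tile⟧ = {1, 2, 4, 5, 10, 11, 12}
… ∩ ⟦that fell⟧ = {1, 2, 4, 5, 10, 11, 12} ∩ {1, 4, 9, 10, 12} = {1, 4, 10, 12}
… ∩ ⟦in 5⟧ = {1, 4, 10, 12} ∩ {3, 4, 6, 7, 9, 11, 12} = {4, 12}
… ∩ ⟦visible⟧ = {4, 12} ∩ {2, 3, 4, 5, 6, 9, 10, 12} = {4, 12}
So ⟦visible tile that fell in 5⟧ = {4, 12}.

{4, 12}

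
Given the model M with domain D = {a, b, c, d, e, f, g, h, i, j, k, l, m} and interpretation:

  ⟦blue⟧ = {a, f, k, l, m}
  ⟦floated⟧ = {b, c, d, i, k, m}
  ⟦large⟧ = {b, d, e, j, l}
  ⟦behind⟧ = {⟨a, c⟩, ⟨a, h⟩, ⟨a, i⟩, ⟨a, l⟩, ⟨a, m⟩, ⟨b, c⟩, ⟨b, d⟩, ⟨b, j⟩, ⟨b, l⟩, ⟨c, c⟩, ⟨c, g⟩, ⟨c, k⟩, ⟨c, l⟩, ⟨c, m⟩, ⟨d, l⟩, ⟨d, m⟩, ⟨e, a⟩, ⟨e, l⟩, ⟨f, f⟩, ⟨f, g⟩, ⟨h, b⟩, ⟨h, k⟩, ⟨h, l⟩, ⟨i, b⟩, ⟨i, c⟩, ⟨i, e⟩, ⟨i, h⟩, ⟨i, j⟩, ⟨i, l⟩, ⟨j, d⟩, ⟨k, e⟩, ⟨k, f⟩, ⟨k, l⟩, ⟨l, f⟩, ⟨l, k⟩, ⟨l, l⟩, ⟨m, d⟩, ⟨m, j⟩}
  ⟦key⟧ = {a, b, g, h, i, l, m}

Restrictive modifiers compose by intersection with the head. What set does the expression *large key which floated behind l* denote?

⟦which floated⟧ = ⟦floated⟧ = {b, c, d, i, k, m}
⟦behind l⟧ = {x : ⟨x, l⟩ ∈ ⟦behind⟧} = {a, b, c, d, e, h, i, k, l}
⟦key⟧ = {a, b, g, h, i, l, m}
… ∩ ⟦which floated⟧ = {a, b, g, h, i, l, m} ∩ {b, c, d, i, k, m} = {b, i, m}
… ∩ ⟦behind l⟧ = {b, i, m} ∩ {a, b, c, d, e, h, i, k, l} = {b, i}
… ∩ ⟦large⟧ = {b, i} ∩ {b, d, e, j, l} = {b}
So ⟦large key which floated behind l⟧ = {b}.

{b}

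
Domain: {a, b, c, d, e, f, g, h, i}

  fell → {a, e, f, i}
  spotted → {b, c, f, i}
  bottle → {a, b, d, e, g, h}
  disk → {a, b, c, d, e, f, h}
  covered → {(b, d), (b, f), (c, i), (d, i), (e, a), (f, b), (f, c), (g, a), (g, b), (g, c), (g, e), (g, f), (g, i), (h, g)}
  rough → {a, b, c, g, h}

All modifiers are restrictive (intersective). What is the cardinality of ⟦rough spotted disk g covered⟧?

2

⟦g covered⟧ = {x : ⟨g, x⟩ ∈ ⟦covered⟧} = {a, b, c, e, f, i}
⟦disk⟧ = {a, b, c, d, e, f, h}
… ∩ ⟦g covered⟧ = {a, b, c, d, e, f, h} ∩ {a, b, c, e, f, i} = {a, b, c, e, f}
… ∩ ⟦rough⟧ = {a, b, c, e, f} ∩ {a, b, c, g, h} = {a, b, c}
… ∩ ⟦spotted⟧ = {a, b, c} ∩ {b, c, f, i} = {b, c}
⟦rough spotted disk g covered⟧ = {b, c}, so the cardinality is 2.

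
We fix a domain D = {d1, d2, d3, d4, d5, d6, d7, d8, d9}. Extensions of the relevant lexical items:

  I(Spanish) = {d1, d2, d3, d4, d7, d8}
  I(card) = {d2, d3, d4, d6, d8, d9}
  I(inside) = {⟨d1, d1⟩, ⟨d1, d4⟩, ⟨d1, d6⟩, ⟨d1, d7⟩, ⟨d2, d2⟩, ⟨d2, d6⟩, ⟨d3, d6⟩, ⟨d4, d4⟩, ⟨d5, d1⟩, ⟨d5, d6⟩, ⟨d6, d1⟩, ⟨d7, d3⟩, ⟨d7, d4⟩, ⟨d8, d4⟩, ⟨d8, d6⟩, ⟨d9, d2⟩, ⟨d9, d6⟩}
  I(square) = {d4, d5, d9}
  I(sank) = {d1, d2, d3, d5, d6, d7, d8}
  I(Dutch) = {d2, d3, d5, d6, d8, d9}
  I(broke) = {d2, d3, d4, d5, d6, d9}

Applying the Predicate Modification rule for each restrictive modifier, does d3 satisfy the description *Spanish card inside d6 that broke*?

⟦inside d6⟧ = {x : ⟨x, d6⟩ ∈ ⟦inside⟧} = {d1, d2, d3, d5, d8, d9}
⟦that broke⟧ = ⟦broke⟧ = {d2, d3, d4, d5, d6, d9}
⟦card⟧ = {d2, d3, d4, d6, d8, d9}
… ∩ ⟦inside d6⟧ = {d2, d3, d4, d6, d8, d9} ∩ {d1, d2, d3, d5, d8, d9} = {d2, d3, d8, d9}
… ∩ ⟦that broke⟧ = {d2, d3, d8, d9} ∩ {d2, d3, d4, d5, d6, d9} = {d2, d3, d9}
… ∩ ⟦Spanish⟧ = {d2, d3, d9} ∩ {d1, d2, d3, d4, d7, d8} = {d2, d3}
⟦Spanish card inside d6 that broke⟧ = {d2, d3}; d3 ∈ this set.

yes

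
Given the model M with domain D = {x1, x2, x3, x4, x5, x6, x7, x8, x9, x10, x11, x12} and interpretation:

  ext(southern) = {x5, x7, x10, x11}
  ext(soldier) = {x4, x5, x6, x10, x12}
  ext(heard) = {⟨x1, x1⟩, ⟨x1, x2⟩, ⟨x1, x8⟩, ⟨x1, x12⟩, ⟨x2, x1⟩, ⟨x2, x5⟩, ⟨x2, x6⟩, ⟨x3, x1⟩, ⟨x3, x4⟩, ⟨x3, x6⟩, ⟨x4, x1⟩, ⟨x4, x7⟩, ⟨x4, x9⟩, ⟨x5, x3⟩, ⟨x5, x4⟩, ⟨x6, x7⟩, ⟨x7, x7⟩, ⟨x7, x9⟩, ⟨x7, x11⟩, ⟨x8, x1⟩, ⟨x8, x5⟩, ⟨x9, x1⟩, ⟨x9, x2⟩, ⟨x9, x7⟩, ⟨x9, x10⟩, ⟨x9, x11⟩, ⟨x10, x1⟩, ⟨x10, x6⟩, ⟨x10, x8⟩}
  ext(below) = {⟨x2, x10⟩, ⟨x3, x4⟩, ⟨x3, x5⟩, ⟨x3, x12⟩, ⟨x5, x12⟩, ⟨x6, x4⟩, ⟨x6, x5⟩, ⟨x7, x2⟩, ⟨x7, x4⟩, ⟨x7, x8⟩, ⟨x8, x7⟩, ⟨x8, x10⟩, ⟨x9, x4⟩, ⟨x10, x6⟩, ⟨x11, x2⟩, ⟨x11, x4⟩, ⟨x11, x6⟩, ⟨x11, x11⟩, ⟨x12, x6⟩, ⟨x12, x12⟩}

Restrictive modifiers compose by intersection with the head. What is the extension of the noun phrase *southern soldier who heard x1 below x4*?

⟦who heard x1⟧ = {x : ⟨x, x1⟩ ∈ ⟦heard⟧} = {x1, x2, x3, x4, x8, x9, x10}
⟦below x4⟧ = {x : ⟨x, x4⟩ ∈ ⟦below⟧} = {x3, x6, x7, x9, x11}
⟦soldier⟧ = {x4, x5, x6, x10, x12}
… ∩ ⟦who heard x1⟧ = {x4, x5, x6, x10, x12} ∩ {x1, x2, x3, x4, x8, x9, x10} = {x4, x10}
… ∩ ⟦below x4⟧ = {x4, x10} ∩ {x3, x6, x7, x9, x11} = ∅
… ∩ ⟦southern⟧ = ∅ ∩ {x5, x7, x10, x11} = ∅
So ⟦southern soldier who heard x1 below x4⟧ = { }.

{ }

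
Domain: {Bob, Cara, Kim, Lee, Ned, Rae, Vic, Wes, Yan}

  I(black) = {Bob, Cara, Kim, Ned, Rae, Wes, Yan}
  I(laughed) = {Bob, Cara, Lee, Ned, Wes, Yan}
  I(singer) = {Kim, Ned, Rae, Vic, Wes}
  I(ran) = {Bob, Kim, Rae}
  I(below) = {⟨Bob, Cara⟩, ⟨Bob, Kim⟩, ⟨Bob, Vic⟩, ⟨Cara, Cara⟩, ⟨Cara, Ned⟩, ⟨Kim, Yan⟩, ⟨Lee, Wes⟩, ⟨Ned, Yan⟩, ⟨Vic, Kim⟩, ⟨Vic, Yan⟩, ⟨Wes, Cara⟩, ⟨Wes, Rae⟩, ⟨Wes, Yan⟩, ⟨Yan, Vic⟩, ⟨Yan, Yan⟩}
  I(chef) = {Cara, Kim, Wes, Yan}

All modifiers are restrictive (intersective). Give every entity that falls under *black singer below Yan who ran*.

⟦below Yan⟧ = {x : ⟨x, Yan⟩ ∈ ⟦below⟧} = {Kim, Ned, Vic, Wes, Yan}
⟦who ran⟧ = ⟦ran⟧ = {Bob, Kim, Rae}
⟦singer⟧ = {Kim, Ned, Rae, Vic, Wes}
… ∩ ⟦below Yan⟧ = {Kim, Ned, Rae, Vic, Wes} ∩ {Kim, Ned, Vic, Wes, Yan} = {Kim, Ned, Vic, Wes}
… ∩ ⟦who ran⟧ = {Kim, Ned, Vic, Wes} ∩ {Bob, Kim, Rae} = {Kim}
… ∩ ⟦black⟧ = {Kim} ∩ {Bob, Cara, Kim, Ned, Rae, Wes, Yan} = {Kim}
So ⟦black singer below Yan who ran⟧ = {Kim}.

{Kim}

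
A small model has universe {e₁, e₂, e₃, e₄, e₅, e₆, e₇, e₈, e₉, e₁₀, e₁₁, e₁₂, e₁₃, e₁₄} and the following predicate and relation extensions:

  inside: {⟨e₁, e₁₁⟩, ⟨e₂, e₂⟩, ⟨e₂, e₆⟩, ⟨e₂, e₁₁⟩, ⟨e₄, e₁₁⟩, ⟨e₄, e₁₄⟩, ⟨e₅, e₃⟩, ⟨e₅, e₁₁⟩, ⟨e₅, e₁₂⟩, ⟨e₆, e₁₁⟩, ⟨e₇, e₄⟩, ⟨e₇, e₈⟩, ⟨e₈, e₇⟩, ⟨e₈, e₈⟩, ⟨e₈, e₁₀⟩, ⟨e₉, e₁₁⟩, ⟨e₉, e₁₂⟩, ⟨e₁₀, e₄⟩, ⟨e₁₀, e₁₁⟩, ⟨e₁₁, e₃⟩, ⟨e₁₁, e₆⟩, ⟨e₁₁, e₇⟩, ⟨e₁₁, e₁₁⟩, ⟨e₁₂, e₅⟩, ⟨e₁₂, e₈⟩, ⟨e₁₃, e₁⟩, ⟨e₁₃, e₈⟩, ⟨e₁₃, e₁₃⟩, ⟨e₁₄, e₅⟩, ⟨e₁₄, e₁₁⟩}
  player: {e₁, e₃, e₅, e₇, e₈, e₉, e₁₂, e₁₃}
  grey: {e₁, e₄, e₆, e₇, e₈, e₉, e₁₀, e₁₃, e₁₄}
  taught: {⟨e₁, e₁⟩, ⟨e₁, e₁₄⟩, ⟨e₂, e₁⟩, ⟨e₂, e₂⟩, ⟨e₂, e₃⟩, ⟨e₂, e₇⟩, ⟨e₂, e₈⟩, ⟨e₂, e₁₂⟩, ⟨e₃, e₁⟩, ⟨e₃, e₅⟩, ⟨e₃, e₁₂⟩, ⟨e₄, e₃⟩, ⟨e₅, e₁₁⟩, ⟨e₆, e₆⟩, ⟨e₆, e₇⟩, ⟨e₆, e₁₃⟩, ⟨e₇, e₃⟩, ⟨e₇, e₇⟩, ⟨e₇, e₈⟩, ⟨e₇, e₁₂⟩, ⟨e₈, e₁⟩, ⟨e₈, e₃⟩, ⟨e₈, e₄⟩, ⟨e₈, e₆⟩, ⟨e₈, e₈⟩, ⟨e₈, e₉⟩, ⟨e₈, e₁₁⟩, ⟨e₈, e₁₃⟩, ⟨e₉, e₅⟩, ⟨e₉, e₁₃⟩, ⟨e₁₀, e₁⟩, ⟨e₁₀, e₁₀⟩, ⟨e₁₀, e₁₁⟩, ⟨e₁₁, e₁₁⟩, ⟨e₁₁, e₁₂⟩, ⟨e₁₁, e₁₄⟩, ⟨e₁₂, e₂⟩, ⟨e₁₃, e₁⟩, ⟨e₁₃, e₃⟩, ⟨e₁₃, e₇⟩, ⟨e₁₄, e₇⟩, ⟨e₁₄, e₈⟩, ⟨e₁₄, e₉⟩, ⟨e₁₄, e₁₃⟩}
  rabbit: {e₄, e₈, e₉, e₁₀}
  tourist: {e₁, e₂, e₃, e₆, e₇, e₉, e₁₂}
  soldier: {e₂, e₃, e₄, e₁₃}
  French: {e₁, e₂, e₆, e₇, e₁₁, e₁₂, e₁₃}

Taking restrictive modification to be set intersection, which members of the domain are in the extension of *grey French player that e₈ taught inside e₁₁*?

⟦that e₈ taught⟧ = {x : ⟨e₈, x⟩ ∈ ⟦taught⟧} = {e₁, e₃, e₄, e₆, e₈, e₉, e₁₁, e₁₃}
⟦inside e₁₁⟧ = {x : ⟨x, e₁₁⟩ ∈ ⟦inside⟧} = {e₁, e₂, e₄, e₅, e₆, e₉, e₁₀, e₁₁, e₁₄}
⟦player⟧ = {e₁, e₃, e₅, e₇, e₈, e₉, e₁₂, e₁₃}
… ∩ ⟦that e₈ taught⟧ = {e₁, e₃, e₅, e₇, e₈, e₉, e₁₂, e₁₃} ∩ {e₁, e₃, e₄, e₆, e₈, e₉, e₁₁, e₁₃} = {e₁, e₃, e₈, e₉, e₁₃}
… ∩ ⟦inside e₁₁⟧ = {e₁, e₃, e₈, e₉, e₁₃} ∩ {e₁, e₂, e₄, e₅, e₆, e₉, e₁₀, e₁₁, e₁₄} = {e₁, e₉}
… ∩ ⟦grey⟧ = {e₁, e₉} ∩ {e₁, e₄, e₆, e₇, e₈, e₉, e₁₀, e₁₃, e₁₄} = {e₁, e₉}
… ∩ ⟦French⟧ = {e₁, e₉} ∩ {e₁, e₂, e₆, e₇, e₁₁, e₁₂, e₁₃} = {e₁}
So ⟦grey French player that e₈ taught inside e₁₁⟧ = {e₁}.

{e₁}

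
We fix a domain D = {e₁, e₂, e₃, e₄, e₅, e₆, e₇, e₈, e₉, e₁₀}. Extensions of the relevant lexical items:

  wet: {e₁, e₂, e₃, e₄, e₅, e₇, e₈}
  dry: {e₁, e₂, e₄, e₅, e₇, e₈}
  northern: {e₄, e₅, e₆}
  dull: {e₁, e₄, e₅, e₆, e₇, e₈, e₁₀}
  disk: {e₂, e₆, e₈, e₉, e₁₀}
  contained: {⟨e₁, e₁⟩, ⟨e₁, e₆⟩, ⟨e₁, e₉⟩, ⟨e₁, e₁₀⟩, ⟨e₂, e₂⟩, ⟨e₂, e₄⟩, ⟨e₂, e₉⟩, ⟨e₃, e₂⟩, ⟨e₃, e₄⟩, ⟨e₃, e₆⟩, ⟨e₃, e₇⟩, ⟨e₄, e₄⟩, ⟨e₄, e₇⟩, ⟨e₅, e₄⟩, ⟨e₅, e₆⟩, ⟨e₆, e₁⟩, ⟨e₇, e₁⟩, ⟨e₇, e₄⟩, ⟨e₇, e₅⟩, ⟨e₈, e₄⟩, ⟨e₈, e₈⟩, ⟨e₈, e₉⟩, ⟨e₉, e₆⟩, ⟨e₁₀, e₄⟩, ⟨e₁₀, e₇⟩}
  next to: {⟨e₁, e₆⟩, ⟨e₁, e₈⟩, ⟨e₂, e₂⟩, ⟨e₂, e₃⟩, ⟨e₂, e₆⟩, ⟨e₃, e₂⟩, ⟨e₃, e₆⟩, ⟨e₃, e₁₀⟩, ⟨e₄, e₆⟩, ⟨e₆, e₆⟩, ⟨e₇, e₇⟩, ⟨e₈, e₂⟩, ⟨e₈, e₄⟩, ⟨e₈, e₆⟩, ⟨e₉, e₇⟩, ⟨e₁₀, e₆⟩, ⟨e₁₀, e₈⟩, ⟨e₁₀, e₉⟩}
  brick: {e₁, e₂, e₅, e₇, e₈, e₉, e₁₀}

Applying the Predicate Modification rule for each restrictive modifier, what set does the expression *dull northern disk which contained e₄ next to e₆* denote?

⟦which contained e₄⟧ = {x : ⟨x, e₄⟩ ∈ ⟦contained⟧} = {e₂, e₃, e₄, e₅, e₇, e₈, e₁₀}
⟦next to e₆⟧ = {x : ⟨x, e₆⟩ ∈ ⟦next to⟧} = {e₁, e₂, e₃, e₄, e₆, e₈, e₁₀}
⟦disk⟧ = {e₂, e₆, e₈, e₉, e₁₀}
… ∩ ⟦which contained e₄⟧ = {e₂, e₆, e₈, e₉, e₁₀} ∩ {e₂, e₃, e₄, e₅, e₇, e₈, e₁₀} = {e₂, e₈, e₁₀}
… ∩ ⟦next to e₆⟧ = {e₂, e₈, e₁₀} ∩ {e₁, e₂, e₃, e₄, e₆, e₈, e₁₀} = {e₂, e₈, e₁₀}
… ∩ ⟦dull⟧ = {e₂, e₈, e₁₀} ∩ {e₁, e₄, e₅, e₆, e₇, e₈, e₁₀} = {e₈, e₁₀}
… ∩ ⟦northern⟧ = {e₈, e₁₀} ∩ {e₄, e₅, e₆} = ∅
So ⟦dull northern disk which contained e₄ next to e₆⟧ = ∅.

∅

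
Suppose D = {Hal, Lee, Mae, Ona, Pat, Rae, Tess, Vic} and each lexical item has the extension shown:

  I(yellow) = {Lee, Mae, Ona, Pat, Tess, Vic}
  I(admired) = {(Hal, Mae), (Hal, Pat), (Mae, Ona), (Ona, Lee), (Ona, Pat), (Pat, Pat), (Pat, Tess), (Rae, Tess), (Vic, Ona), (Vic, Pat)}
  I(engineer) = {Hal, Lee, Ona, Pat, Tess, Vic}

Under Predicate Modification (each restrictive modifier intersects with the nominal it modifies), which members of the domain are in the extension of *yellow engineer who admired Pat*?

⟦who admired Pat⟧ = {x : ⟨x, Pat⟩ ∈ ⟦admired⟧} = {Hal, Ona, Pat, Vic}
⟦engineer⟧ = {Hal, Lee, Ona, Pat, Tess, Vic}
… ∩ ⟦who admired Pat⟧ = {Hal, Lee, Ona, Pat, Tess, Vic} ∩ {Hal, Ona, Pat, Vic} = {Hal, Ona, Pat, Vic}
… ∩ ⟦yellow⟧ = {Hal, Ona, Pat, Vic} ∩ {Lee, Mae, Ona, Pat, Tess, Vic} = {Ona, Pat, Vic}
So ⟦yellow engineer who admired Pat⟧ = {Ona, Pat, Vic}.

{Ona, Pat, Vic}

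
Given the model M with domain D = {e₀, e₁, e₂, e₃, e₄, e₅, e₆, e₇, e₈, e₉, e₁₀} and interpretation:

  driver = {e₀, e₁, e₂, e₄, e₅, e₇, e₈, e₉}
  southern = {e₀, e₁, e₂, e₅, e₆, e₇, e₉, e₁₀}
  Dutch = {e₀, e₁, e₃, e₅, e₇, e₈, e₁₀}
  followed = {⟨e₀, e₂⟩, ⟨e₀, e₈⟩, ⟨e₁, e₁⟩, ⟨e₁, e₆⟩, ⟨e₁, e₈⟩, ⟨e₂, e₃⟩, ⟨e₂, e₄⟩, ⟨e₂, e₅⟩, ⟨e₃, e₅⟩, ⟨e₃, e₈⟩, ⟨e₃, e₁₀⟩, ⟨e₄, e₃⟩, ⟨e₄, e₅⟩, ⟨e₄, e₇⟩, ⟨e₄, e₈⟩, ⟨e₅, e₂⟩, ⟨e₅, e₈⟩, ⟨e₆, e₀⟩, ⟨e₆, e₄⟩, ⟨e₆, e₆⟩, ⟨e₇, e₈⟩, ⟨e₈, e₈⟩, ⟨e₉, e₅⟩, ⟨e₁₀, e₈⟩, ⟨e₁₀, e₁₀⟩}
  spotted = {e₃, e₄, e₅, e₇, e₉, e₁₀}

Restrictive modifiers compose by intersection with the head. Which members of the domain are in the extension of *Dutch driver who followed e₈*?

{e₀, e₁, e₅, e₇, e₈}

⟦who followed e₈⟧ = {x : ⟨x, e₈⟩ ∈ ⟦followed⟧} = {e₀, e₁, e₃, e₄, e₅, e₇, e₈, e₁₀}
⟦driver⟧ = {e₀, e₁, e₂, e₄, e₅, e₇, e₈, e₉}
… ∩ ⟦who followed e₈⟧ = {e₀, e₁, e₂, e₄, e₅, e₇, e₈, e₉} ∩ {e₀, e₁, e₃, e₄, e₅, e₇, e₈, e₁₀} = {e₀, e₁, e₄, e₅, e₇, e₈}
… ∩ ⟦Dutch⟧ = {e₀, e₁, e₄, e₅, e₇, e₈} ∩ {e₀, e₁, e₃, e₅, e₇, e₈, e₁₀} = {e₀, e₁, e₅, e₇, e₈}
So ⟦Dutch driver who followed e₈⟧ = {e₀, e₁, e₅, e₇, e₈}.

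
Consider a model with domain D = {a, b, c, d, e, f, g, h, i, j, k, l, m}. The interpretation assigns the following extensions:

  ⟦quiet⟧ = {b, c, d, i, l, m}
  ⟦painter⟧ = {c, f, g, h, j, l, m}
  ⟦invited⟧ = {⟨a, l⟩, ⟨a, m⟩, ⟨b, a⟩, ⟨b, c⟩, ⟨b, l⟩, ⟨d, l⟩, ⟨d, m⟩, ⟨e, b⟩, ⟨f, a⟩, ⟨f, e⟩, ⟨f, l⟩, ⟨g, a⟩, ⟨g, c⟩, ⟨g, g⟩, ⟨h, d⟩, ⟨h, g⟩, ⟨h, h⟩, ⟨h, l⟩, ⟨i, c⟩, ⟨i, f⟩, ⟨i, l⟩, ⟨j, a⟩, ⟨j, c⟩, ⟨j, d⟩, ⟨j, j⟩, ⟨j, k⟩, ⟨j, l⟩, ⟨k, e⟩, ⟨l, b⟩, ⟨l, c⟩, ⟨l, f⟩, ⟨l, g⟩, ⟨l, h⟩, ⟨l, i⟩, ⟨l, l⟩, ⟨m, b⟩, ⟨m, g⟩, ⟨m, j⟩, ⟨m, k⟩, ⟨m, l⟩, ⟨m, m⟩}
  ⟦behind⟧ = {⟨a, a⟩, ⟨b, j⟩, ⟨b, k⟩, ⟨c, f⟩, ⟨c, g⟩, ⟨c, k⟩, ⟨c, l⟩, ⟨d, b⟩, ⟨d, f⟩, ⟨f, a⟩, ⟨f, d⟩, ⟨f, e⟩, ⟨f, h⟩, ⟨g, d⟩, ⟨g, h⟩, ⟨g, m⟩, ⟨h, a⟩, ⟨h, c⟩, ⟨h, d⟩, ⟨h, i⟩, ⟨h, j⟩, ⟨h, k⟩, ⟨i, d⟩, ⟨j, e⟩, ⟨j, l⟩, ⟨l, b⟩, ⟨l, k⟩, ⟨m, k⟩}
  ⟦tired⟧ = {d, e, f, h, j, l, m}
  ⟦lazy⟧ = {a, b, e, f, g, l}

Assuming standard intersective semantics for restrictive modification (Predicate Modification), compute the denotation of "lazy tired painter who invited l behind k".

{l}

⟦who invited l⟧ = {x : ⟨x, l⟩ ∈ ⟦invited⟧} = {a, b, d, f, h, i, j, l, m}
⟦behind k⟧ = {x : ⟨x, k⟩ ∈ ⟦behind⟧} = {b, c, h, l, m}
⟦painter⟧ = {c, f, g, h, j, l, m}
… ∩ ⟦who invited l⟧ = {c, f, g, h, j, l, m} ∩ {a, b, d, f, h, i, j, l, m} = {f, h, j, l, m}
… ∩ ⟦behind k⟧ = {f, h, j, l, m} ∩ {b, c, h, l, m} = {h, l, m}
… ∩ ⟦lazy⟧ = {h, l, m} ∩ {a, b, e, f, g, l} = {l}
… ∩ ⟦tired⟧ = {l} ∩ {d, e, f, h, j, l, m} = {l}
So ⟦lazy tired painter who invited l behind k⟧ = {l}.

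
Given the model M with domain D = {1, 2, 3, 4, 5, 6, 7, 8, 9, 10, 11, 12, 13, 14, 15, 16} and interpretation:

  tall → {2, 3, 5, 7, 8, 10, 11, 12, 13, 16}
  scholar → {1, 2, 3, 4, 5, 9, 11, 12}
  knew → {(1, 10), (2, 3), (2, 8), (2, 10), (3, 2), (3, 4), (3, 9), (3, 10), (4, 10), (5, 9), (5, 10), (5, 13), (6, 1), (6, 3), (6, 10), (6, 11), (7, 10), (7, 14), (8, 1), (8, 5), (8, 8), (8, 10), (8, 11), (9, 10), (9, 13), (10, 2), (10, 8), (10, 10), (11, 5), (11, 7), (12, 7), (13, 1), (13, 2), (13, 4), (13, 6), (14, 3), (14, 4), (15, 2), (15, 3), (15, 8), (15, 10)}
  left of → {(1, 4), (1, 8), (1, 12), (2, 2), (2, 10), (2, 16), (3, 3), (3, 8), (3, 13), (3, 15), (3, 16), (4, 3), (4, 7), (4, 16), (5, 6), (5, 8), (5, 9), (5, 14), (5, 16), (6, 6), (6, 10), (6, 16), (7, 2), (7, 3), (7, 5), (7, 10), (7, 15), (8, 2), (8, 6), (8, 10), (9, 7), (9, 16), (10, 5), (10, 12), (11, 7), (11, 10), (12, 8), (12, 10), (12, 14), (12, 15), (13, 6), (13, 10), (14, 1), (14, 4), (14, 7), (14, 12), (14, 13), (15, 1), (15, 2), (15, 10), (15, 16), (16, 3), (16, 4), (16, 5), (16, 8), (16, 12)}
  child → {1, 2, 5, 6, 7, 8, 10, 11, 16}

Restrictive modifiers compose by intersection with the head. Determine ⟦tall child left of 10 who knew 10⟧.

{2, 7, 8}

⟦left of 10⟧ = {x : ⟨x, 10⟩ ∈ ⟦left of⟧} = {2, 6, 7, 8, 11, 12, 13, 15}
⟦who knew 10⟧ = {x : ⟨x, 10⟩ ∈ ⟦knew⟧} = {1, 2, 3, 4, 5, 6, 7, 8, 9, 10, 15}
⟦child⟧ = {1, 2, 5, 6, 7, 8, 10, 11, 16}
… ∩ ⟦left of 10⟧ = {1, 2, 5, 6, 7, 8, 10, 11, 16} ∩ {2, 6, 7, 8, 11, 12, 13, 15} = {2, 6, 7, 8, 11}
… ∩ ⟦who knew 10⟧ = {2, 6, 7, 8, 11} ∩ {1, 2, 3, 4, 5, 6, 7, 8, 9, 10, 15} = {2, 6, 7, 8}
… ∩ ⟦tall⟧ = {2, 6, 7, 8} ∩ {2, 3, 5, 7, 8, 10, 11, 12, 13, 16} = {2, 7, 8}
So ⟦tall child left of 10 who knew 10⟧ = {2, 7, 8}.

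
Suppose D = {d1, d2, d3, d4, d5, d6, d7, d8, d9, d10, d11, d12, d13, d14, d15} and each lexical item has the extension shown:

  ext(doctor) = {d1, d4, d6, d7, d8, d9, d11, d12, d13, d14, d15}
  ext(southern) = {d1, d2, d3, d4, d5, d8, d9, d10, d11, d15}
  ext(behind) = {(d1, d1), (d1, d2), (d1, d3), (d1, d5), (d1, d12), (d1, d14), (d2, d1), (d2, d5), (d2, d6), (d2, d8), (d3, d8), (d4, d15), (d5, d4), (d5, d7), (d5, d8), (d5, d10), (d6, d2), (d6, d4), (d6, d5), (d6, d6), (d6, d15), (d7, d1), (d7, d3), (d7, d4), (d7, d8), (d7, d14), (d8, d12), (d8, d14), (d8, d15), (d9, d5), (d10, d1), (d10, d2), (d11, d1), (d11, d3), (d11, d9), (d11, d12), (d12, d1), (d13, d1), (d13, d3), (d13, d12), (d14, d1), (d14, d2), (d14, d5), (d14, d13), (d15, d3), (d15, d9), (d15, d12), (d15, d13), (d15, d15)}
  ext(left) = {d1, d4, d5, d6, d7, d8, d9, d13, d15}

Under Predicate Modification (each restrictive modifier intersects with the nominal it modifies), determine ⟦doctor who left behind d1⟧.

{d1, d7, d13}

⟦who left⟧ = ⟦left⟧ = {d1, d4, d5, d6, d7, d8, d9, d13, d15}
⟦behind d1⟧ = {x : ⟨x, d1⟩ ∈ ⟦behind⟧} = {d1, d2, d7, d10, d11, d12, d13, d14}
⟦doctor⟧ = {d1, d4, d6, d7, d8, d9, d11, d12, d13, d14, d15}
… ∩ ⟦who left⟧ = {d1, d4, d6, d7, d8, d9, d11, d12, d13, d14, d15} ∩ {d1, d4, d5, d6, d7, d8, d9, d13, d15} = {d1, d4, d6, d7, d8, d9, d13, d15}
… ∩ ⟦behind d1⟧ = {d1, d4, d6, d7, d8, d9, d13, d15} ∩ {d1, d2, d7, d10, d11, d12, d13, d14} = {d1, d7, d13}
So ⟦doctor who left behind d1⟧ = {d1, d7, d13}.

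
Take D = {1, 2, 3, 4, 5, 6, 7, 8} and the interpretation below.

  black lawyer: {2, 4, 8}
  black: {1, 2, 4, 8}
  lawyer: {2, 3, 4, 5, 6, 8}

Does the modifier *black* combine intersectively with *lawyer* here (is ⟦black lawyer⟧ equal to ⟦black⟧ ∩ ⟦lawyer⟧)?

⟦black⟧ ∩ ⟦lawyer⟧ = {1, 2, 4, 8} ∩ {2, 3, 4, 5, 6, 8} = {2, 4, 8}
Observed ⟦black lawyer⟧ = {2, 4, 8}.
These coincide, so the modifier is intersective here.

yes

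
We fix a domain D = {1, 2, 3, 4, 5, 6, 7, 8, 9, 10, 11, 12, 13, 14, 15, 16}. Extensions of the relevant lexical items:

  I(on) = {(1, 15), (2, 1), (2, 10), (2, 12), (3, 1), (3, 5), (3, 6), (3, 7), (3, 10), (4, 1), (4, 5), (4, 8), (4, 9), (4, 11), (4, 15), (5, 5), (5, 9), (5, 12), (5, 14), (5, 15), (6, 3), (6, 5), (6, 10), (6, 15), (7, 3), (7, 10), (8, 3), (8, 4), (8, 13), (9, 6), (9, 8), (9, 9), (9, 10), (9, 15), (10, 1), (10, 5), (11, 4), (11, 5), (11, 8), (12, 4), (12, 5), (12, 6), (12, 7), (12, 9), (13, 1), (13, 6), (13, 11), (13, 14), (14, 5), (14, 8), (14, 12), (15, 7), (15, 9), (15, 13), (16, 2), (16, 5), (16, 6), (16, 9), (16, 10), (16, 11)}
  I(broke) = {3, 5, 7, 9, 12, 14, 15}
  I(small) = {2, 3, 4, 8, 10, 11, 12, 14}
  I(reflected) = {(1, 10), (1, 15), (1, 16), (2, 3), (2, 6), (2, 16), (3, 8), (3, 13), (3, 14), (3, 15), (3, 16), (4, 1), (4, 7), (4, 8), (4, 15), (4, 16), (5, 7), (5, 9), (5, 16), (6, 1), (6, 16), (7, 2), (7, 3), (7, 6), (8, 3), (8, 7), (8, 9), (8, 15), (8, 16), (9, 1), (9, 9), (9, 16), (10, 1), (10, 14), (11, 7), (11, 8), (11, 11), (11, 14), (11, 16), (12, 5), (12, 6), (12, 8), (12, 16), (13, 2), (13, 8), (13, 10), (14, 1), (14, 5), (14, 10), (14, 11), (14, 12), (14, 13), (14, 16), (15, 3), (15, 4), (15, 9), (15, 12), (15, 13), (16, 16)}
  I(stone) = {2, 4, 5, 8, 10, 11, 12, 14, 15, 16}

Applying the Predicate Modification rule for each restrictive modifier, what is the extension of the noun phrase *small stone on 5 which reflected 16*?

{4, 11, 12, 14}

⟦on 5⟧ = {x : ⟨x, 5⟩ ∈ ⟦on⟧} = {3, 4, 5, 6, 10, 11, 12, 14, 16}
⟦which reflected 16⟧ = {x : ⟨x, 16⟩ ∈ ⟦reflected⟧} = {1, 2, 3, 4, 5, 6, 8, 9, 11, 12, 14, 16}
⟦stone⟧ = {2, 4, 5, 8, 10, 11, 12, 14, 15, 16}
… ∩ ⟦on 5⟧ = {2, 4, 5, 8, 10, 11, 12, 14, 15, 16} ∩ {3, 4, 5, 6, 10, 11, 12, 14, 16} = {4, 5, 10, 11, 12, 14, 16}
… ∩ ⟦which reflected 16⟧ = {4, 5, 10, 11, 12, 14, 16} ∩ {1, 2, 3, 4, 5, 6, 8, 9, 11, 12, 14, 16} = {4, 5, 11, 12, 14, 16}
… ∩ ⟦small⟧ = {4, 5, 11, 12, 14, 16} ∩ {2, 3, 4, 8, 10, 11, 12, 14} = {4, 11, 12, 14}
So ⟦small stone on 5 which reflected 16⟧ = {4, 11, 12, 14}.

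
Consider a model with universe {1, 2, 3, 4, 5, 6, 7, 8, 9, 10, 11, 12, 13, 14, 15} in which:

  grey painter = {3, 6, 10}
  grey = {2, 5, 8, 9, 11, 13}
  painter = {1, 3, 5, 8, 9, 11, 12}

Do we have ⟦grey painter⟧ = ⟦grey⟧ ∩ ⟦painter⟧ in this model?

⟦grey⟧ ∩ ⟦painter⟧ = {2, 5, 8, 9, 11, 13} ∩ {1, 3, 5, 8, 9, 11, 12} = {5, 8, 9, 11}
Observed ⟦grey painter⟧ = {3, 6, 10}.
These differ, so the modifier is not intersective in this model.

no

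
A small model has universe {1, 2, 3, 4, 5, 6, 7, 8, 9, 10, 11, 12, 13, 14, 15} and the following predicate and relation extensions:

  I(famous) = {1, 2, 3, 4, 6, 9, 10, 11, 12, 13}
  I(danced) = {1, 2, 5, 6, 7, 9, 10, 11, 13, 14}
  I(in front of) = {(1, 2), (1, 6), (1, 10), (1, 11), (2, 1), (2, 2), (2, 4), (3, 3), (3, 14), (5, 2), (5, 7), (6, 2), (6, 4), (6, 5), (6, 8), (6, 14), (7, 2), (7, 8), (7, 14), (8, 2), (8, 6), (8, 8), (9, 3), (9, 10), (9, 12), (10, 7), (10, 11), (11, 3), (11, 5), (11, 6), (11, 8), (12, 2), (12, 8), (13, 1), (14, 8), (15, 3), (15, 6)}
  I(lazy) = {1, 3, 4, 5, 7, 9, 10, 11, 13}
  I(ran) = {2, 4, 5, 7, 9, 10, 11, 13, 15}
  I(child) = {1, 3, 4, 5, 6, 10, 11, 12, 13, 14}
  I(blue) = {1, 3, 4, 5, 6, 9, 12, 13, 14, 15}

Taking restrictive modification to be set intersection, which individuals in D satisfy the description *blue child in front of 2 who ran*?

⟦in front of 2⟧ = {x : ⟨x, 2⟩ ∈ ⟦in front of⟧} = {1, 2, 5, 6, 7, 8, 12}
⟦who ran⟧ = ⟦ran⟧ = {2, 4, 5, 7, 9, 10, 11, 13, 15}
⟦child⟧ = {1, 3, 4, 5, 6, 10, 11, 12, 13, 14}
… ∩ ⟦in front of 2⟧ = {1, 3, 4, 5, 6, 10, 11, 12, 13, 14} ∩ {1, 2, 5, 6, 7, 8, 12} = {1, 5, 6, 12}
… ∩ ⟦who ran⟧ = {1, 5, 6, 12} ∩ {2, 4, 5, 7, 9, 10, 11, 13, 15} = {5}
… ∩ ⟦blue⟧ = {5} ∩ {1, 3, 4, 5, 6, 9, 12, 13, 14, 15} = {5}
So ⟦blue child in front of 2 who ran⟧ = {5}.

{5}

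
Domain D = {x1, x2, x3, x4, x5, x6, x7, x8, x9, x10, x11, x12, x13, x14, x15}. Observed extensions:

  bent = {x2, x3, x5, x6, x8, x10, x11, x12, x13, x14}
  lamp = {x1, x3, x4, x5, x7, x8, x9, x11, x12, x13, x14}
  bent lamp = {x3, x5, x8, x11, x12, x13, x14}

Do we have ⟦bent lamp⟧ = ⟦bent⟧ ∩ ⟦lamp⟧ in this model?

⟦bent⟧ ∩ ⟦lamp⟧ = {x2, x3, x5, x6, x8, x10, x11, x12, x13, x14} ∩ {x1, x3, x4, x5, x7, x8, x9, x11, x12, x13, x14} = {x3, x5, x8, x11, x12, x13, x14}
Observed ⟦bent lamp⟧ = {x3, x5, x8, x11, x12, x13, x14}.
These coincide, so the modifier is intersective here.

yes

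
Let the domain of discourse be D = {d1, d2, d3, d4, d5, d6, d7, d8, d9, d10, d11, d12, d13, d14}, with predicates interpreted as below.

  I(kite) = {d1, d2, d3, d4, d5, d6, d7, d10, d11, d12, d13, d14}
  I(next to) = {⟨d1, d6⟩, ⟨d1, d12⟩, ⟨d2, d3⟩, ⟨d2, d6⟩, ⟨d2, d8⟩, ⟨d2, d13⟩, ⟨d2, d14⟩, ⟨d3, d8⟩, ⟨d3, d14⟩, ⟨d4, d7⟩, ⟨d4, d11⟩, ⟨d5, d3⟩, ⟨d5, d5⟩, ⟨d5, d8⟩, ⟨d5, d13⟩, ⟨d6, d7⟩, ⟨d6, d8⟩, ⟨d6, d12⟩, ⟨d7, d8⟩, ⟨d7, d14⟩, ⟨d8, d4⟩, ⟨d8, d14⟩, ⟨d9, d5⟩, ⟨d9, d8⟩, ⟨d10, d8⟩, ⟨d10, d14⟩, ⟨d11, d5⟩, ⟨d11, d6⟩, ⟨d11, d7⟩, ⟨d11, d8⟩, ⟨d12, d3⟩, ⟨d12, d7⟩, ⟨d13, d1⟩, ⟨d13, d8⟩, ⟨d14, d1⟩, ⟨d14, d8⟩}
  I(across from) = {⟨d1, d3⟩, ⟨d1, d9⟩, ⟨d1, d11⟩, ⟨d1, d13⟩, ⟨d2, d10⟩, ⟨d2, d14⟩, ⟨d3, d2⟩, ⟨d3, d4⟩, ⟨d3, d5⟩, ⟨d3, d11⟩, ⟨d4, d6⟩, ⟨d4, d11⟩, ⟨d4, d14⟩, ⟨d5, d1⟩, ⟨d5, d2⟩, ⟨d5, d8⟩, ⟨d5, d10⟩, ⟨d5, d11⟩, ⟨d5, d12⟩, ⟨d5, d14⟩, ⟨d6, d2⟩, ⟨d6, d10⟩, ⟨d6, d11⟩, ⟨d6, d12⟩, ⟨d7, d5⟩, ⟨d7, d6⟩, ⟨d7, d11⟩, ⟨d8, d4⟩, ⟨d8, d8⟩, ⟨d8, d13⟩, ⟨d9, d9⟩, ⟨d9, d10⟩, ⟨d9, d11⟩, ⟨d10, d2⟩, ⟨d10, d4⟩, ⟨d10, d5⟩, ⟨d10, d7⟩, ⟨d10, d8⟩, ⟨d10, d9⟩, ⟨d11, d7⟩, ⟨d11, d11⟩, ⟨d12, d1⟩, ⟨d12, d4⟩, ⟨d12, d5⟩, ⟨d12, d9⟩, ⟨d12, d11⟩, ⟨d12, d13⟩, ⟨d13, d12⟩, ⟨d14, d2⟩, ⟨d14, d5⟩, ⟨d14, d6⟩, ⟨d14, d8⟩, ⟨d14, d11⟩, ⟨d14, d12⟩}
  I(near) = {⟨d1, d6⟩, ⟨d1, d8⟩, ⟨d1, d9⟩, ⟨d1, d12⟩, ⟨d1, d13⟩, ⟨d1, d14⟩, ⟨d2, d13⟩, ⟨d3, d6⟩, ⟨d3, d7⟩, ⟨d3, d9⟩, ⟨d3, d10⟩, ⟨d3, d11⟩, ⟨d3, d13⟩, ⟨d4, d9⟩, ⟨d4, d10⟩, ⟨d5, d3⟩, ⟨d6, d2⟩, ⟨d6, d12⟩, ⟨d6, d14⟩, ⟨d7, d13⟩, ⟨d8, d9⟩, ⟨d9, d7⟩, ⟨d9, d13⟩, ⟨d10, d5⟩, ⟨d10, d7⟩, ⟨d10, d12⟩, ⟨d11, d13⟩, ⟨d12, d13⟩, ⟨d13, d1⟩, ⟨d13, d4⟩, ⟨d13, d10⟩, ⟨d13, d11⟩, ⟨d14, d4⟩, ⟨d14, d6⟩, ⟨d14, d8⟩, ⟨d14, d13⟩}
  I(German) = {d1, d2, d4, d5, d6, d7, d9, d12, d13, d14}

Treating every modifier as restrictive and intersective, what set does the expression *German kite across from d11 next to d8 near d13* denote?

{d7, d14}

⟦across from d11⟧ = {x : ⟨x, d11⟩ ∈ ⟦across from⟧} = {d1, d3, d4, d5, d6, d7, d9, d11, d12, d14}
⟦next to d8⟧ = {x : ⟨x, d8⟩ ∈ ⟦next to⟧} = {d2, d3, d5, d6, d7, d9, d10, d11, d13, d14}
⟦near d13⟧ = {x : ⟨x, d13⟩ ∈ ⟦near⟧} = {d1, d2, d3, d7, d9, d11, d12, d14}
⟦kite⟧ = {d1, d2, d3, d4, d5, d6, d7, d10, d11, d12, d13, d14}
… ∩ ⟦across from d11⟧ = {d1, d2, d3, d4, d5, d6, d7, d10, d11, d12, d13, d14} ∩ {d1, d3, d4, d5, d6, d7, d9, d11, d12, d14} = {d1, d3, d4, d5, d6, d7, d11, d12, d14}
… ∩ ⟦next to d8⟧ = {d1, d3, d4, d5, d6, d7, d11, d12, d14} ∩ {d2, d3, d5, d6, d7, d9, d10, d11, d13, d14} = {d3, d5, d6, d7, d11, d14}
… ∩ ⟦near d13⟧ = {d3, d5, d6, d7, d11, d14} ∩ {d1, d2, d3, d7, d9, d11, d12, d14} = {d3, d7, d11, d14}
… ∩ ⟦German⟧ = {d3, d7, d11, d14} ∩ {d1, d2, d4, d5, d6, d7, d9, d12, d13, d14} = {d7, d14}
So ⟦German kite across from d11 next to d8 near d13⟧ = {d7, d14}.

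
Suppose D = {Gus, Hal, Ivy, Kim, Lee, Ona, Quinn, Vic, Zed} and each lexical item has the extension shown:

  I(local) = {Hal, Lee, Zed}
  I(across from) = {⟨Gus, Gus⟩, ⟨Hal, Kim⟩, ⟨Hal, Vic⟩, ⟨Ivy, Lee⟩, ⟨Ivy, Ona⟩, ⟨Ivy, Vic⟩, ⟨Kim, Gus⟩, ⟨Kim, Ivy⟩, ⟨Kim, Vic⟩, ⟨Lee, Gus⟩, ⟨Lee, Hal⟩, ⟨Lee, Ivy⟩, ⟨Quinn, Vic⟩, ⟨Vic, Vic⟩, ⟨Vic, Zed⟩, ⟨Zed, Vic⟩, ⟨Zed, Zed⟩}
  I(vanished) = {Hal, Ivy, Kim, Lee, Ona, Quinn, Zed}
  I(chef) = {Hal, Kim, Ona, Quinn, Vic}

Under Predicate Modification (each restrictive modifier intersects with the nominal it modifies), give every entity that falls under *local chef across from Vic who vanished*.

⟦across from Vic⟧ = {x : ⟨x, Vic⟩ ∈ ⟦across from⟧} = {Hal, Ivy, Kim, Quinn, Vic, Zed}
⟦who vanished⟧ = ⟦vanished⟧ = {Hal, Ivy, Kim, Lee, Ona, Quinn, Zed}
⟦chef⟧ = {Hal, Kim, Ona, Quinn, Vic}
… ∩ ⟦across from Vic⟧ = {Hal, Kim, Ona, Quinn, Vic} ∩ {Hal, Ivy, Kim, Quinn, Vic, Zed} = {Hal, Kim, Quinn, Vic}
… ∩ ⟦who vanished⟧ = {Hal, Kim, Quinn, Vic} ∩ {Hal, Ivy, Kim, Lee, Ona, Quinn, Zed} = {Hal, Kim, Quinn}
… ∩ ⟦local⟧ = {Hal, Kim, Quinn} ∩ {Hal, Lee, Zed} = {Hal}
So ⟦local chef across from Vic who vanished⟧ = {Hal}.

{Hal}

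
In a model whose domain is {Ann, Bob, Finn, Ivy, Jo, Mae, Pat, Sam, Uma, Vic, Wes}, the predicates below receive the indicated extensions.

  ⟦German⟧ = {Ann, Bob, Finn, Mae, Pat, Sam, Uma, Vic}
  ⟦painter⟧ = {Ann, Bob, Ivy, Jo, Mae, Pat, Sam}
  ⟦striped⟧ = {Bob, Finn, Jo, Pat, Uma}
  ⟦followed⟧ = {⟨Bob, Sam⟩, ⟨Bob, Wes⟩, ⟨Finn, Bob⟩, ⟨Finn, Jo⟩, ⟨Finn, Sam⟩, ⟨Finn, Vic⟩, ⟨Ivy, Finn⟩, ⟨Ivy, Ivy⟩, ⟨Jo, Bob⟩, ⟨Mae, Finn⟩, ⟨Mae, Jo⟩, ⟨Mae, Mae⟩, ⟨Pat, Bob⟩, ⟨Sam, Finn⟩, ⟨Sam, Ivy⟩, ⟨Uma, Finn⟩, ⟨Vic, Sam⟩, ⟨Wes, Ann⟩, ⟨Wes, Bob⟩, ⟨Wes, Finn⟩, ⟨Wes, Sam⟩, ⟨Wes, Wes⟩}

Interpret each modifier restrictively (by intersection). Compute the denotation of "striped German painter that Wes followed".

⟦that Wes followed⟧ = {x : ⟨Wes, x⟩ ∈ ⟦followed⟧} = {Ann, Bob, Finn, Sam, Wes}
⟦painter⟧ = {Ann, Bob, Ivy, Jo, Mae, Pat, Sam}
… ∩ ⟦that Wes followed⟧ = {Ann, Bob, Ivy, Jo, Mae, Pat, Sam} ∩ {Ann, Bob, Finn, Sam, Wes} = {Ann, Bob, Sam}
… ∩ ⟦striped⟧ = {Ann, Bob, Sam} ∩ {Bob, Finn, Jo, Pat, Uma} = {Bob}
… ∩ ⟦German⟧ = {Bob} ∩ {Ann, Bob, Finn, Mae, Pat, Sam, Uma, Vic} = {Bob}
So ⟦striped German painter that Wes followed⟧ = {Bob}.

{Bob}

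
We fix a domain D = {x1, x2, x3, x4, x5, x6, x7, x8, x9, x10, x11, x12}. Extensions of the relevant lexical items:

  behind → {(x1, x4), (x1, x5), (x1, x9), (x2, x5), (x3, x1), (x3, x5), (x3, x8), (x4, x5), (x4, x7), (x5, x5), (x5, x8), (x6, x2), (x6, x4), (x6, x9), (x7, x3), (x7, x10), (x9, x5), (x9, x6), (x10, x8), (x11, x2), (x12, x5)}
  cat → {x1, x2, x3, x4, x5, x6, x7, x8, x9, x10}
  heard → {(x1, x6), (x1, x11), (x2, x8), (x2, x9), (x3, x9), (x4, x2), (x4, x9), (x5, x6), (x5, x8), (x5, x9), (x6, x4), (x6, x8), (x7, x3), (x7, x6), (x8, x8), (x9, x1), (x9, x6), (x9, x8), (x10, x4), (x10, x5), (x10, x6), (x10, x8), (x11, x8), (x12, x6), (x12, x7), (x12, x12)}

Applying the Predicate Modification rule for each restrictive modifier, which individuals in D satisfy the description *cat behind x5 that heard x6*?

⟦behind x5⟧ = {x : ⟨x, x5⟩ ∈ ⟦behind⟧} = {x1, x2, x3, x4, x5, x9, x12}
⟦that heard x6⟧ = {x : ⟨x, x6⟩ ∈ ⟦heard⟧} = {x1, x5, x7, x9, x10, x12}
⟦cat⟧ = {x1, x2, x3, x4, x5, x6, x7, x8, x9, x10}
… ∩ ⟦behind x5⟧ = {x1, x2, x3, x4, x5, x6, x7, x8, x9, x10} ∩ {x1, x2, x3, x4, x5, x9, x12} = {x1, x2, x3, x4, x5, x9}
… ∩ ⟦that heard x6⟧ = {x1, x2, x3, x4, x5, x9} ∩ {x1, x5, x7, x9, x10, x12} = {x1, x5, x9}
So ⟦cat behind x5 that heard x6⟧ = {x1, x5, x9}.

{x1, x5, x9}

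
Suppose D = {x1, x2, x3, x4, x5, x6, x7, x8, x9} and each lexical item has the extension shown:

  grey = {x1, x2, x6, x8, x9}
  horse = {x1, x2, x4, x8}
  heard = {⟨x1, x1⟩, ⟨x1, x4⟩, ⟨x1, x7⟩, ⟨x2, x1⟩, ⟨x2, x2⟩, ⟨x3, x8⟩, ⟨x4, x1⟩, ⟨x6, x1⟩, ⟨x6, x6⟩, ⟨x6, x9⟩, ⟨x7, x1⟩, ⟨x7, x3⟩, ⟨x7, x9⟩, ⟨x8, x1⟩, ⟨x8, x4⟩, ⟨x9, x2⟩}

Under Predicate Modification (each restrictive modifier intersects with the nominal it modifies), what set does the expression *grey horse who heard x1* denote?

⟦who heard x1⟧ = {x : ⟨x, x1⟩ ∈ ⟦heard⟧} = {x1, x2, x4, x6, x7, x8}
⟦horse⟧ = {x1, x2, x4, x8}
… ∩ ⟦who heard x1⟧ = {x1, x2, x4, x8} ∩ {x1, x2, x4, x6, x7, x8} = {x1, x2, x4, x8}
… ∩ ⟦grey⟧ = {x1, x2, x4, x8} ∩ {x1, x2, x6, x8, x9} = {x1, x2, x8}
So ⟦grey horse who heard x1⟧ = {x1, x2, x8}.

{x1, x2, x8}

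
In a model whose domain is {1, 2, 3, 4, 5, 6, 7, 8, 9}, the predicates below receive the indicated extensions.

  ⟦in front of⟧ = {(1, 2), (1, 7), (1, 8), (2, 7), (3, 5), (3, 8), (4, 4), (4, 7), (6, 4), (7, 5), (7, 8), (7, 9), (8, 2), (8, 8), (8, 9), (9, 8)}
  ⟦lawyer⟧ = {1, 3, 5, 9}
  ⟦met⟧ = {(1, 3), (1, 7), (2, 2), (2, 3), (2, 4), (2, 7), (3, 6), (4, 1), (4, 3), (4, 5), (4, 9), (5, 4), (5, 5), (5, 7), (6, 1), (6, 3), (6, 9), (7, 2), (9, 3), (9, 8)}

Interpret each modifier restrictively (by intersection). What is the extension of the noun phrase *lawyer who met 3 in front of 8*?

{1, 9}

⟦who met 3⟧ = {x : ⟨x, 3⟩ ∈ ⟦met⟧} = {1, 2, 4, 6, 9}
⟦in front of 8⟧ = {x : ⟨x, 8⟩ ∈ ⟦in front of⟧} = {1, 3, 7, 8, 9}
⟦lawyer⟧ = {1, 3, 5, 9}
… ∩ ⟦who met 3⟧ = {1, 3, 5, 9} ∩ {1, 2, 4, 6, 9} = {1, 9}
… ∩ ⟦in front of 8⟧ = {1, 9} ∩ {1, 3, 7, 8, 9} = {1, 9}
So ⟦lawyer who met 3 in front of 8⟧ = {1, 9}.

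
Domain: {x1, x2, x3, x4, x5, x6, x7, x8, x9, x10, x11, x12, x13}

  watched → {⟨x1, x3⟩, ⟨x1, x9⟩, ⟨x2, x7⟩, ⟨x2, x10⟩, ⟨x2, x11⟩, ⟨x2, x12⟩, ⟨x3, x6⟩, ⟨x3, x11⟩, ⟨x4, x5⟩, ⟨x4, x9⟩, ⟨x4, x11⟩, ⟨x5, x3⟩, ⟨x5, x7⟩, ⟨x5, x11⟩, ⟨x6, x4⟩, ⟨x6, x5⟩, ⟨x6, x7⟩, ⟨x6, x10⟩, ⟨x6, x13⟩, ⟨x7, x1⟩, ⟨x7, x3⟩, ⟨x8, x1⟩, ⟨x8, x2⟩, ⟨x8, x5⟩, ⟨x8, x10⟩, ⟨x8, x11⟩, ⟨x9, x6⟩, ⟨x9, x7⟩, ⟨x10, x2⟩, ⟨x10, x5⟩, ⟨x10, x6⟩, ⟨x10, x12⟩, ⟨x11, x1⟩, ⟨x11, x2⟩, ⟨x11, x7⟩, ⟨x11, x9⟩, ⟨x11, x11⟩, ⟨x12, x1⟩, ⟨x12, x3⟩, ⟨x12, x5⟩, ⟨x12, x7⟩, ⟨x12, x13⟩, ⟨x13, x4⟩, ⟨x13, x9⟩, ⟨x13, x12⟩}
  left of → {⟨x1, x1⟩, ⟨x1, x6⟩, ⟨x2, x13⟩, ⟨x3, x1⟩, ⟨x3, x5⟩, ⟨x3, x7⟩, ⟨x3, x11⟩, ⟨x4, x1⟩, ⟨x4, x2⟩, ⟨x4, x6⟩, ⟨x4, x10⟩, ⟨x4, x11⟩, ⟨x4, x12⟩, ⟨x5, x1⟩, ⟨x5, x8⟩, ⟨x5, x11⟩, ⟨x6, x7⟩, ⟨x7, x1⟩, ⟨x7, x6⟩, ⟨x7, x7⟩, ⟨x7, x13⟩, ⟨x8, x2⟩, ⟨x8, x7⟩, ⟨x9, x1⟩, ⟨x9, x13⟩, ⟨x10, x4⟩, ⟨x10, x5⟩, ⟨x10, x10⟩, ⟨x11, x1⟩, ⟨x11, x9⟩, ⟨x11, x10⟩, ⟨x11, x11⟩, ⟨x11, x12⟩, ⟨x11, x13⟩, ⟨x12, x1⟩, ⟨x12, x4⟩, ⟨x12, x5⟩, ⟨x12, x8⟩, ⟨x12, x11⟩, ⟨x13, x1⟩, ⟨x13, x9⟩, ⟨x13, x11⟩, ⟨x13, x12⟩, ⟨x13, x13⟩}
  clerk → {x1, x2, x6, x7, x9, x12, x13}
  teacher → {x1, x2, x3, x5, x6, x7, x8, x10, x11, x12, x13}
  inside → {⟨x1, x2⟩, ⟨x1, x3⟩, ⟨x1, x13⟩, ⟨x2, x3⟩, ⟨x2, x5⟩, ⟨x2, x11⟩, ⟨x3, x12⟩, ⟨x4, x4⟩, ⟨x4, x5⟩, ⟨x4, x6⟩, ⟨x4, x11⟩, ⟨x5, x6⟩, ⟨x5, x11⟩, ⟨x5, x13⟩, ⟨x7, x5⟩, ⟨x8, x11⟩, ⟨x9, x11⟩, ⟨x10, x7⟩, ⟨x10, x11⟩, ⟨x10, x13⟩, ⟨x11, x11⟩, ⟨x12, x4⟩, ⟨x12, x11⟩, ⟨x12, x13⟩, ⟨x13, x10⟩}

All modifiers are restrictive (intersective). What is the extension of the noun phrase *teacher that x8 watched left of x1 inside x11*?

⟦that x8 watched⟧ = {x : ⟨x8, x⟩ ∈ ⟦watched⟧} = {x1, x2, x5, x10, x11}
⟦left of x1⟧ = {x : ⟨x, x1⟩ ∈ ⟦left of⟧} = {x1, x3, x4, x5, x7, x9, x11, x12, x13}
⟦inside x11⟧ = {x : ⟨x, x11⟩ ∈ ⟦inside⟧} = {x2, x4, x5, x8, x9, x10, x11, x12}
⟦teacher⟧ = {x1, x2, x3, x5, x6, x7, x8, x10, x11, x12, x13}
… ∩ ⟦that x8 watched⟧ = {x1, x2, x3, x5, x6, x7, x8, x10, x11, x12, x13} ∩ {x1, x2, x5, x10, x11} = {x1, x2, x5, x10, x11}
… ∩ ⟦left of x1⟧ = {x1, x2, x5, x10, x11} ∩ {x1, x3, x4, x5, x7, x9, x11, x12, x13} = {x1, x5, x11}
… ∩ ⟦inside x11⟧ = {x1, x5, x11} ∩ {x2, x4, x5, x8, x9, x10, x11, x12} = {x5, x11}
So ⟦teacher that x8 watched left of x1 inside x11⟧ = {x5, x11}.

{x5, x11}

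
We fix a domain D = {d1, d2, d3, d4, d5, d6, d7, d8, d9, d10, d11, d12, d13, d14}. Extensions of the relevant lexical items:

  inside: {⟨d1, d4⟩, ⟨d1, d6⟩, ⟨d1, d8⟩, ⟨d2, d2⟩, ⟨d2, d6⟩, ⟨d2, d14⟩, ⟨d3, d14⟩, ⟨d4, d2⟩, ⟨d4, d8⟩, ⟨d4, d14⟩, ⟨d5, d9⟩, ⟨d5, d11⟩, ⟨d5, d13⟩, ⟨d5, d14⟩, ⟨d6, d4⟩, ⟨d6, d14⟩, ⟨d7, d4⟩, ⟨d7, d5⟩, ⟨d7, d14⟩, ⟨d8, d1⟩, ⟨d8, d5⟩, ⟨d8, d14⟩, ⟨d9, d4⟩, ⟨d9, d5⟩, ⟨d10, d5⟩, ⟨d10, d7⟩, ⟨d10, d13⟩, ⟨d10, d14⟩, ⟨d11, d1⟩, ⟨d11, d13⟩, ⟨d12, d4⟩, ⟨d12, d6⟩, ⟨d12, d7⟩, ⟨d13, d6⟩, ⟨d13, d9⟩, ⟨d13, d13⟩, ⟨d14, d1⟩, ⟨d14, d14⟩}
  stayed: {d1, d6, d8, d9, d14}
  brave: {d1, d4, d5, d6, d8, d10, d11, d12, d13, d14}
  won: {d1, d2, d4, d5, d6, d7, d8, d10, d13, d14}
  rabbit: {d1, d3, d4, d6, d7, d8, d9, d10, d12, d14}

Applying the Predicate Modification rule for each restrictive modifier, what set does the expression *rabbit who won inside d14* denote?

{d4, d6, d7, d8, d10, d14}

⟦who won⟧ = ⟦won⟧ = {d1, d2, d4, d5, d6, d7, d8, d10, d13, d14}
⟦inside d14⟧ = {x : ⟨x, d14⟩ ∈ ⟦inside⟧} = {d2, d3, d4, d5, d6, d7, d8, d10, d14}
⟦rabbit⟧ = {d1, d3, d4, d6, d7, d8, d9, d10, d12, d14}
… ∩ ⟦who won⟧ = {d1, d3, d4, d6, d7, d8, d9, d10, d12, d14} ∩ {d1, d2, d4, d5, d6, d7, d8, d10, d13, d14} = {d1, d4, d6, d7, d8, d10, d14}
… ∩ ⟦inside d14⟧ = {d1, d4, d6, d7, d8, d10, d14} ∩ {d2, d3, d4, d5, d6, d7, d8, d10, d14} = {d4, d6, d7, d8, d10, d14}
So ⟦rabbit who won inside d14⟧ = {d4, d6, d7, d8, d10, d14}.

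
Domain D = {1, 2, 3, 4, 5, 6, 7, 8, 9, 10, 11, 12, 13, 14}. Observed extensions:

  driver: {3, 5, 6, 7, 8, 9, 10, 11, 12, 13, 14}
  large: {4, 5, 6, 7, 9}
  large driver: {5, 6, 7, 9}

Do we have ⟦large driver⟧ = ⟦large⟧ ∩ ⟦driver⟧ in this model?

yes

⟦large⟧ ∩ ⟦driver⟧ = {4, 5, 6, 7, 9} ∩ {3, 5, 6, 7, 8, 9, 10, 11, 12, 13, 14} = {5, 6, 7, 9}
Observed ⟦large driver⟧ = {5, 6, 7, 9}.
These coincide, so the modifier is intersective here.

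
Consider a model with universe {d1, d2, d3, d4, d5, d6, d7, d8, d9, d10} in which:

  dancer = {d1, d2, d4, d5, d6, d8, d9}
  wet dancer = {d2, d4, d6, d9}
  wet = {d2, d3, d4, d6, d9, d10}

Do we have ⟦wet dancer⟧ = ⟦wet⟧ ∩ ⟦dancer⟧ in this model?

⟦wet⟧ ∩ ⟦dancer⟧ = {d2, d3, d4, d6, d9, d10} ∩ {d1, d2, d4, d5, d6, d8, d9} = {d2, d4, d6, d9}
Observed ⟦wet dancer⟧ = {d2, d4, d6, d9}.
These coincide, so the modifier is intersective here.

yes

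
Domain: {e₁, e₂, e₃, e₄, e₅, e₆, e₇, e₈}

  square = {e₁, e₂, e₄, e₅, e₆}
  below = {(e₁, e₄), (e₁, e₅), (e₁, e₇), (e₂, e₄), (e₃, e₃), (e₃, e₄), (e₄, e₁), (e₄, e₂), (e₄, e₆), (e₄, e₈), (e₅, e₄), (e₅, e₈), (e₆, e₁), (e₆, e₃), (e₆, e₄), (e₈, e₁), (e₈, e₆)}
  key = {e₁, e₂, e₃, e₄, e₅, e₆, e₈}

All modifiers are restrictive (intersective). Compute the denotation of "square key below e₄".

⟦below e₄⟧ = {x : ⟨x, e₄⟩ ∈ ⟦below⟧} = {e₁, e₂, e₃, e₅, e₆}
⟦key⟧ = {e₁, e₂, e₃, e₄, e₅, e₆, e₈}
… ∩ ⟦below e₄⟧ = {e₁, e₂, e₃, e₄, e₅, e₆, e₈} ∩ {e₁, e₂, e₃, e₅, e₆} = {e₁, e₂, e₃, e₅, e₆}
… ∩ ⟦square⟧ = {e₁, e₂, e₃, e₅, e₆} ∩ {e₁, e₂, e₄, e₅, e₆} = {e₁, e₂, e₅, e₆}
So ⟦square key below e₄⟧ = {e₁, e₂, e₅, e₆}.

{e₁, e₂, e₅, e₆}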